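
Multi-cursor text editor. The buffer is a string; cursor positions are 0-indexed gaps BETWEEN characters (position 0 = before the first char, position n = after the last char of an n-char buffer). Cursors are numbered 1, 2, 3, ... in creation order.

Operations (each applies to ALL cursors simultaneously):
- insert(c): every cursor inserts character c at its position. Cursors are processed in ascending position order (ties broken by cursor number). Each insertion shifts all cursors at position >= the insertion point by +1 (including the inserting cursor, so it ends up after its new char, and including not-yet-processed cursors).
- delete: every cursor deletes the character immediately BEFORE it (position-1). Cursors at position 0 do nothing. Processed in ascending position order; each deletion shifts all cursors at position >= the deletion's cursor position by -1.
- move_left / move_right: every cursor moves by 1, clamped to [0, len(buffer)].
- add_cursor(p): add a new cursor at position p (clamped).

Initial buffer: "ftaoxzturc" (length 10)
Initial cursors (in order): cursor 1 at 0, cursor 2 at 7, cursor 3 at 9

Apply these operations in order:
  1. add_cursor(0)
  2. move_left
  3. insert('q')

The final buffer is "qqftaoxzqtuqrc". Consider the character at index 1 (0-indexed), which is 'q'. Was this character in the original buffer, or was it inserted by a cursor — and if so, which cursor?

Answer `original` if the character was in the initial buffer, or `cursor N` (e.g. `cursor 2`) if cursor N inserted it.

After op 1 (add_cursor(0)): buffer="ftaoxzturc" (len 10), cursors c1@0 c4@0 c2@7 c3@9, authorship ..........
After op 2 (move_left): buffer="ftaoxzturc" (len 10), cursors c1@0 c4@0 c2@6 c3@8, authorship ..........
After op 3 (insert('q')): buffer="qqftaoxzqtuqrc" (len 14), cursors c1@2 c4@2 c2@9 c3@12, authorship 14......2..3..
Authorship (.=original, N=cursor N): 1 4 . . . . . . 2 . . 3 . .
Index 1: author = 4

Answer: cursor 4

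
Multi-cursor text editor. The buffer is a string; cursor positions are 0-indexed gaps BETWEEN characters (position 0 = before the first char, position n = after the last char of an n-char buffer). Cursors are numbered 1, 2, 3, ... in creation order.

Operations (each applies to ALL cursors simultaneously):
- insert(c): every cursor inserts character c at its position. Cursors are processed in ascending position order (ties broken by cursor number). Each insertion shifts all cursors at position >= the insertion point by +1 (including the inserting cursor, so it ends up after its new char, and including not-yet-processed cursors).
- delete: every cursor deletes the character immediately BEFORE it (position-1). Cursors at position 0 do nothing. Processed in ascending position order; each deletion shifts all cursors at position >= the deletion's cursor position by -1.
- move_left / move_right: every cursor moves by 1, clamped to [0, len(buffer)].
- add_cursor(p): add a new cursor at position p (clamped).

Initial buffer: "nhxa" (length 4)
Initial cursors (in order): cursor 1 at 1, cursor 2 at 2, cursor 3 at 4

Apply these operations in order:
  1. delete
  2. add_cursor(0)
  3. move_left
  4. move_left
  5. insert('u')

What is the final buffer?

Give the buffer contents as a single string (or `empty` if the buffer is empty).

Answer: uuuux

Derivation:
After op 1 (delete): buffer="x" (len 1), cursors c1@0 c2@0 c3@1, authorship .
After op 2 (add_cursor(0)): buffer="x" (len 1), cursors c1@0 c2@0 c4@0 c3@1, authorship .
After op 3 (move_left): buffer="x" (len 1), cursors c1@0 c2@0 c3@0 c4@0, authorship .
After op 4 (move_left): buffer="x" (len 1), cursors c1@0 c2@0 c3@0 c4@0, authorship .
After op 5 (insert('u')): buffer="uuuux" (len 5), cursors c1@4 c2@4 c3@4 c4@4, authorship 1234.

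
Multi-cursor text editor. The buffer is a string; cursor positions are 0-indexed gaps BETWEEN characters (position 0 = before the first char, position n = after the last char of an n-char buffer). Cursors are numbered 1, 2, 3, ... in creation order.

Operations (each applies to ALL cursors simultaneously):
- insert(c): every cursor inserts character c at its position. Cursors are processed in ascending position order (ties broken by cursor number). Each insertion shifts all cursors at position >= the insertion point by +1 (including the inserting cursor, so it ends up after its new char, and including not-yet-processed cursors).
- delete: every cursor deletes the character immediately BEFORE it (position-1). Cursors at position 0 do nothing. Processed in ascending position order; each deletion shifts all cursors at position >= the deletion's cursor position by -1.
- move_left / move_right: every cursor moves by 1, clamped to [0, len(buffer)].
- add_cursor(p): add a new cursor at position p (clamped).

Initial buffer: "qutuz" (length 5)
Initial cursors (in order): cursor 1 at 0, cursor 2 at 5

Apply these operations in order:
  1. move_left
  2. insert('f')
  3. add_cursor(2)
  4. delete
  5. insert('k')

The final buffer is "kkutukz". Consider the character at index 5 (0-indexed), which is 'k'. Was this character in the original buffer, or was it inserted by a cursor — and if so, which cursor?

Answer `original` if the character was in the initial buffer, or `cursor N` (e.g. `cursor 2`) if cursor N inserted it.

After op 1 (move_left): buffer="qutuz" (len 5), cursors c1@0 c2@4, authorship .....
After op 2 (insert('f')): buffer="fqutufz" (len 7), cursors c1@1 c2@6, authorship 1....2.
After op 3 (add_cursor(2)): buffer="fqutufz" (len 7), cursors c1@1 c3@2 c2@6, authorship 1....2.
After op 4 (delete): buffer="utuz" (len 4), cursors c1@0 c3@0 c2@3, authorship ....
After op 5 (insert('k')): buffer="kkutukz" (len 7), cursors c1@2 c3@2 c2@6, authorship 13...2.
Authorship (.=original, N=cursor N): 1 3 . . . 2 .
Index 5: author = 2

Answer: cursor 2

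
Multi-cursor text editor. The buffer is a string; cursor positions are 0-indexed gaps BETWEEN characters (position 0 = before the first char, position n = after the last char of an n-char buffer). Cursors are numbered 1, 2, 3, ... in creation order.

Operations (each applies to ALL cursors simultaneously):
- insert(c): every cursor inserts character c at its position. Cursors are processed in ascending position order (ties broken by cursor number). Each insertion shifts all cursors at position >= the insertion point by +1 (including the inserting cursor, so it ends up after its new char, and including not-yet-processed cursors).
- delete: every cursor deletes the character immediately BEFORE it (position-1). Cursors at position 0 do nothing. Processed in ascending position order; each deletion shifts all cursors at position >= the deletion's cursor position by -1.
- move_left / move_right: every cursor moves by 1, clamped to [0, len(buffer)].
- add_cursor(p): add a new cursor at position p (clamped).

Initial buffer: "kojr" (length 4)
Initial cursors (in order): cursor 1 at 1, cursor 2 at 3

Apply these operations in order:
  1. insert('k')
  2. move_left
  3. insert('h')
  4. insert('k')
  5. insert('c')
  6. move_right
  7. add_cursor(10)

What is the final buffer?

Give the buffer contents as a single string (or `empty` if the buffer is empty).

Answer: khkckojhkckr

Derivation:
After op 1 (insert('k')): buffer="kkojkr" (len 6), cursors c1@2 c2@5, authorship .1..2.
After op 2 (move_left): buffer="kkojkr" (len 6), cursors c1@1 c2@4, authorship .1..2.
After op 3 (insert('h')): buffer="khkojhkr" (len 8), cursors c1@2 c2@6, authorship .11..22.
After op 4 (insert('k')): buffer="khkkojhkkr" (len 10), cursors c1@3 c2@8, authorship .111..222.
After op 5 (insert('c')): buffer="khkckojhkckr" (len 12), cursors c1@4 c2@10, authorship .1111..2222.
After op 6 (move_right): buffer="khkckojhkckr" (len 12), cursors c1@5 c2@11, authorship .1111..2222.
After op 7 (add_cursor(10)): buffer="khkckojhkckr" (len 12), cursors c1@5 c3@10 c2@11, authorship .1111..2222.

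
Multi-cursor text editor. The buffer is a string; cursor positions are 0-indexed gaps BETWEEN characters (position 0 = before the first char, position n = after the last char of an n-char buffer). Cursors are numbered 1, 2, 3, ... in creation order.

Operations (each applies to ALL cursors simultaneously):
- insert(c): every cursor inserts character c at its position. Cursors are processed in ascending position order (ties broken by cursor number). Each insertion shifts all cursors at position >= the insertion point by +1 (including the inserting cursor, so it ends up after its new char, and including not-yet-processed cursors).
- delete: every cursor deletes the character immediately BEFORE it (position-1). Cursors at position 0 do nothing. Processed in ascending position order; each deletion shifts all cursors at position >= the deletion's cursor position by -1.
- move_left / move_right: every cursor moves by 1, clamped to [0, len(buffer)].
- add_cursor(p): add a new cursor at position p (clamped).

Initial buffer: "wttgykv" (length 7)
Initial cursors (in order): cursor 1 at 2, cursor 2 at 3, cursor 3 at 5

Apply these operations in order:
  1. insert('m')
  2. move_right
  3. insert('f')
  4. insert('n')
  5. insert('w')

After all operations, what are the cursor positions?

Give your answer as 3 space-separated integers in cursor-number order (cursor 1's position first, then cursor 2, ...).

Answer: 7 12 18

Derivation:
After op 1 (insert('m')): buffer="wtmtmgymkv" (len 10), cursors c1@3 c2@5 c3@8, authorship ..1.2..3..
After op 2 (move_right): buffer="wtmtmgymkv" (len 10), cursors c1@4 c2@6 c3@9, authorship ..1.2..3..
After op 3 (insert('f')): buffer="wtmtfmgfymkfv" (len 13), cursors c1@5 c2@8 c3@12, authorship ..1.12.2.3.3.
After op 4 (insert('n')): buffer="wtmtfnmgfnymkfnv" (len 16), cursors c1@6 c2@10 c3@15, authorship ..1.112.22.3.33.
After op 5 (insert('w')): buffer="wtmtfnwmgfnwymkfnwv" (len 19), cursors c1@7 c2@12 c3@18, authorship ..1.1112.222.3.333.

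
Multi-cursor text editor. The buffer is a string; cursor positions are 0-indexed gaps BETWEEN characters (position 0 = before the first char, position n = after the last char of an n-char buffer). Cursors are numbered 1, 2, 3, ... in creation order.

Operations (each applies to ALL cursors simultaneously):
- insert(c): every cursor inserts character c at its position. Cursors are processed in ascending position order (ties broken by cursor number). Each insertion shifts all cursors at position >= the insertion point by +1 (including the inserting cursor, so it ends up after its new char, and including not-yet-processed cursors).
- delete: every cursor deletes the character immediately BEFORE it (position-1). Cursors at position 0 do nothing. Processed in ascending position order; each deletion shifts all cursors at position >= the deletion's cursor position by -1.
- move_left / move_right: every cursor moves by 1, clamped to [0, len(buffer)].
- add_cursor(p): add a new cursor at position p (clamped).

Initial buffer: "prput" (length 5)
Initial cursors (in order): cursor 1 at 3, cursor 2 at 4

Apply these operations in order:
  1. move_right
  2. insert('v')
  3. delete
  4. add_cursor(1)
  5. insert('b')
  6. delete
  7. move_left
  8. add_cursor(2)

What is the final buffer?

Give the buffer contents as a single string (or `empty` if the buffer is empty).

After op 1 (move_right): buffer="prput" (len 5), cursors c1@4 c2@5, authorship .....
After op 2 (insert('v')): buffer="prpuvtv" (len 7), cursors c1@5 c2@7, authorship ....1.2
After op 3 (delete): buffer="prput" (len 5), cursors c1@4 c2@5, authorship .....
After op 4 (add_cursor(1)): buffer="prput" (len 5), cursors c3@1 c1@4 c2@5, authorship .....
After op 5 (insert('b')): buffer="pbrpubtb" (len 8), cursors c3@2 c1@6 c2@8, authorship .3...1.2
After op 6 (delete): buffer="prput" (len 5), cursors c3@1 c1@4 c2@5, authorship .....
After op 7 (move_left): buffer="prput" (len 5), cursors c3@0 c1@3 c2@4, authorship .....
After op 8 (add_cursor(2)): buffer="prput" (len 5), cursors c3@0 c4@2 c1@3 c2@4, authorship .....

Answer: prput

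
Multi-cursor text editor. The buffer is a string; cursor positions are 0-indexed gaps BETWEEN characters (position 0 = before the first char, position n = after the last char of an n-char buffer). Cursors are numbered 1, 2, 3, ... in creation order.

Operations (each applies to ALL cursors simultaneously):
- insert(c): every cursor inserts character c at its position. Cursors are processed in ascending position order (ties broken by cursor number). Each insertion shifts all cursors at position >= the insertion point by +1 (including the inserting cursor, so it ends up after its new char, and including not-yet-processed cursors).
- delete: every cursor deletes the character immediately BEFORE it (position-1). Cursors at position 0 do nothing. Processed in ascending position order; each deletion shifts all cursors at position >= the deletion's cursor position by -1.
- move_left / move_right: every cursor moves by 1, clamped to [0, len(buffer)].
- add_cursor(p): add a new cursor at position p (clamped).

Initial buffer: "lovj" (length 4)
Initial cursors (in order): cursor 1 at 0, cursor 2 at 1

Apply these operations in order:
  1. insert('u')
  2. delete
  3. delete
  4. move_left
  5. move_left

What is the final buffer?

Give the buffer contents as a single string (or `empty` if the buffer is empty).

After op 1 (insert('u')): buffer="uluovj" (len 6), cursors c1@1 c2@3, authorship 1.2...
After op 2 (delete): buffer="lovj" (len 4), cursors c1@0 c2@1, authorship ....
After op 3 (delete): buffer="ovj" (len 3), cursors c1@0 c2@0, authorship ...
After op 4 (move_left): buffer="ovj" (len 3), cursors c1@0 c2@0, authorship ...
After op 5 (move_left): buffer="ovj" (len 3), cursors c1@0 c2@0, authorship ...

Answer: ovj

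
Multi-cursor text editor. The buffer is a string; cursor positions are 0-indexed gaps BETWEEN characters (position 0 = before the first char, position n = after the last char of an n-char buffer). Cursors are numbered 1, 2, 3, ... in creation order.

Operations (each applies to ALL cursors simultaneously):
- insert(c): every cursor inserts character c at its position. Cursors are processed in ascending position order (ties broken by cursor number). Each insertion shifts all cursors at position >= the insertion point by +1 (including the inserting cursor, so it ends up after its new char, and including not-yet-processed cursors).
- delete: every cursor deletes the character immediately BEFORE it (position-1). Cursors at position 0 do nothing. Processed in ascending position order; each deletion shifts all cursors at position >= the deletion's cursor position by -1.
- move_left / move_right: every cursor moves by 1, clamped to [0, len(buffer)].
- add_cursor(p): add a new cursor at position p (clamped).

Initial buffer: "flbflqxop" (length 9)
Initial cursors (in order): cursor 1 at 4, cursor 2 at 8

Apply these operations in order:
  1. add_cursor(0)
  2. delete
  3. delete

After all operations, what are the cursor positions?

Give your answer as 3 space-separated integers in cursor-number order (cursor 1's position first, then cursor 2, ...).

After op 1 (add_cursor(0)): buffer="flbflqxop" (len 9), cursors c3@0 c1@4 c2@8, authorship .........
After op 2 (delete): buffer="flblqxp" (len 7), cursors c3@0 c1@3 c2@6, authorship .......
After op 3 (delete): buffer="fllqp" (len 5), cursors c3@0 c1@2 c2@4, authorship .....

Answer: 2 4 0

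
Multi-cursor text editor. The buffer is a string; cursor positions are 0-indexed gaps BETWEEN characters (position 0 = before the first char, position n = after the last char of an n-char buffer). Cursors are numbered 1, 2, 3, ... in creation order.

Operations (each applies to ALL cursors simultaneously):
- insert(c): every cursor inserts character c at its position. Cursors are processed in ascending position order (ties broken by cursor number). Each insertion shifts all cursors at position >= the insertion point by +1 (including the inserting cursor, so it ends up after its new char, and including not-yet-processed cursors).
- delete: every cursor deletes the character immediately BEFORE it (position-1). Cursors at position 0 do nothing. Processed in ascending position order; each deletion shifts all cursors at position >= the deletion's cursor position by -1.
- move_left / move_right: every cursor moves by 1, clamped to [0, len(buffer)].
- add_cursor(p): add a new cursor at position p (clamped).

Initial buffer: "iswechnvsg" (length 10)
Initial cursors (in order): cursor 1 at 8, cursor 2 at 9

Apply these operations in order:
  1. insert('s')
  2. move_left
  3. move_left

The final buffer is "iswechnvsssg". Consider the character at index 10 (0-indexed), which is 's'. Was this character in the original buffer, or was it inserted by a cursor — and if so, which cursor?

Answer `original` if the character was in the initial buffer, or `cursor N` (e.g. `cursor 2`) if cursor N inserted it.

After op 1 (insert('s')): buffer="iswechnvsssg" (len 12), cursors c1@9 c2@11, authorship ........1.2.
After op 2 (move_left): buffer="iswechnvsssg" (len 12), cursors c1@8 c2@10, authorship ........1.2.
After op 3 (move_left): buffer="iswechnvsssg" (len 12), cursors c1@7 c2@9, authorship ........1.2.
Authorship (.=original, N=cursor N): . . . . . . . . 1 . 2 .
Index 10: author = 2

Answer: cursor 2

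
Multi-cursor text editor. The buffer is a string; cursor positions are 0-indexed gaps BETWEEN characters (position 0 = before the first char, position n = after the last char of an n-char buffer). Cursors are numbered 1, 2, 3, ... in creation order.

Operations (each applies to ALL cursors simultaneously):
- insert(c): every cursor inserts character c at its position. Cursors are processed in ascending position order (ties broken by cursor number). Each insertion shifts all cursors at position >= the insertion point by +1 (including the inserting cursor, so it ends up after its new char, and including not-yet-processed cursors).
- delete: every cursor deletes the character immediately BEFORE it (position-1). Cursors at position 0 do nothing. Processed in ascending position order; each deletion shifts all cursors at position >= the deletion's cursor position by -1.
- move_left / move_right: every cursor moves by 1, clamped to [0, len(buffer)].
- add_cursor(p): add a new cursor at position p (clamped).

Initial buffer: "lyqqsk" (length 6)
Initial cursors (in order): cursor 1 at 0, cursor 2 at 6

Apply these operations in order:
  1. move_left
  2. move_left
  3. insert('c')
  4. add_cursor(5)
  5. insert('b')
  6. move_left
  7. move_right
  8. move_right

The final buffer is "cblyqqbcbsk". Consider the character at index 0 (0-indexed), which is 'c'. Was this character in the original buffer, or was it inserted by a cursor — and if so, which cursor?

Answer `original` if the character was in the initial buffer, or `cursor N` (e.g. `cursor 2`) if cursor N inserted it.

Answer: cursor 1

Derivation:
After op 1 (move_left): buffer="lyqqsk" (len 6), cursors c1@0 c2@5, authorship ......
After op 2 (move_left): buffer="lyqqsk" (len 6), cursors c1@0 c2@4, authorship ......
After op 3 (insert('c')): buffer="clyqqcsk" (len 8), cursors c1@1 c2@6, authorship 1....2..
After op 4 (add_cursor(5)): buffer="clyqqcsk" (len 8), cursors c1@1 c3@5 c2@6, authorship 1....2..
After op 5 (insert('b')): buffer="cblyqqbcbsk" (len 11), cursors c1@2 c3@7 c2@9, authorship 11....322..
After op 6 (move_left): buffer="cblyqqbcbsk" (len 11), cursors c1@1 c3@6 c2@8, authorship 11....322..
After op 7 (move_right): buffer="cblyqqbcbsk" (len 11), cursors c1@2 c3@7 c2@9, authorship 11....322..
After op 8 (move_right): buffer="cblyqqbcbsk" (len 11), cursors c1@3 c3@8 c2@10, authorship 11....322..
Authorship (.=original, N=cursor N): 1 1 . . . . 3 2 2 . .
Index 0: author = 1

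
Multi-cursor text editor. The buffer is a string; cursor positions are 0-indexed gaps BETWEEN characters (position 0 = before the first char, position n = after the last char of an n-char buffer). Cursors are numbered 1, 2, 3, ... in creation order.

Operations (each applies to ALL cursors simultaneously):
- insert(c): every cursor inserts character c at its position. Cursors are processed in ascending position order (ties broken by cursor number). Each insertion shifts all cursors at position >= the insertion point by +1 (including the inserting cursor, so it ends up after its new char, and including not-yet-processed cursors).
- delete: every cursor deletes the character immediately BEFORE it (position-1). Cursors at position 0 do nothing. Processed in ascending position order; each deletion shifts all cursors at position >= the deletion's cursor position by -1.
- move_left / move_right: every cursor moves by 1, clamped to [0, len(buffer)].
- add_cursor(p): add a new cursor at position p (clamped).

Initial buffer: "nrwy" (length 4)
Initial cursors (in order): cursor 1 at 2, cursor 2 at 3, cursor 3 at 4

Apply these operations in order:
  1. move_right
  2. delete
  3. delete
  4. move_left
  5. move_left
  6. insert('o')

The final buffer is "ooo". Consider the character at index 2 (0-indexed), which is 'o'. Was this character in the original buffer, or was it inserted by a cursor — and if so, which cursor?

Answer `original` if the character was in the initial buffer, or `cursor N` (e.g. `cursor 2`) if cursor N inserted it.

After op 1 (move_right): buffer="nrwy" (len 4), cursors c1@3 c2@4 c3@4, authorship ....
After op 2 (delete): buffer="n" (len 1), cursors c1@1 c2@1 c3@1, authorship .
After op 3 (delete): buffer="" (len 0), cursors c1@0 c2@0 c3@0, authorship 
After op 4 (move_left): buffer="" (len 0), cursors c1@0 c2@0 c3@0, authorship 
After op 5 (move_left): buffer="" (len 0), cursors c1@0 c2@0 c3@0, authorship 
After op 6 (insert('o')): buffer="ooo" (len 3), cursors c1@3 c2@3 c3@3, authorship 123
Authorship (.=original, N=cursor N): 1 2 3
Index 2: author = 3

Answer: cursor 3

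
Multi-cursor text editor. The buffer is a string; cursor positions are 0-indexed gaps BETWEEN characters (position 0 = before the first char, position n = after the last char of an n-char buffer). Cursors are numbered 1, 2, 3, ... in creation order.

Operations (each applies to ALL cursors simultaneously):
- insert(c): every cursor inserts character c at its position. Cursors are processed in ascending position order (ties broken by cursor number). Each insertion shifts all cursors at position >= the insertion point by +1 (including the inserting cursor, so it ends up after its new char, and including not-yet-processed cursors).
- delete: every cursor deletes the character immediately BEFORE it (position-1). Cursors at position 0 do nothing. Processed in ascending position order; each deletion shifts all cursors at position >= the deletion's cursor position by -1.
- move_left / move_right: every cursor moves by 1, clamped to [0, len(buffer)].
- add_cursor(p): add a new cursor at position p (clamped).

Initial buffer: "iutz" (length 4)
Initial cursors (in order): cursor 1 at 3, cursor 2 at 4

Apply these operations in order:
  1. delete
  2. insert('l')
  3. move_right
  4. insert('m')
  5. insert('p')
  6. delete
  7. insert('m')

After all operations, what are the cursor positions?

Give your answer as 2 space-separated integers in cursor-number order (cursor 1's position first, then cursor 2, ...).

After op 1 (delete): buffer="iu" (len 2), cursors c1@2 c2@2, authorship ..
After op 2 (insert('l')): buffer="iull" (len 4), cursors c1@4 c2@4, authorship ..12
After op 3 (move_right): buffer="iull" (len 4), cursors c1@4 c2@4, authorship ..12
After op 4 (insert('m')): buffer="iullmm" (len 6), cursors c1@6 c2@6, authorship ..1212
After op 5 (insert('p')): buffer="iullmmpp" (len 8), cursors c1@8 c2@8, authorship ..121212
After op 6 (delete): buffer="iullmm" (len 6), cursors c1@6 c2@6, authorship ..1212
After op 7 (insert('m')): buffer="iullmmmm" (len 8), cursors c1@8 c2@8, authorship ..121212

Answer: 8 8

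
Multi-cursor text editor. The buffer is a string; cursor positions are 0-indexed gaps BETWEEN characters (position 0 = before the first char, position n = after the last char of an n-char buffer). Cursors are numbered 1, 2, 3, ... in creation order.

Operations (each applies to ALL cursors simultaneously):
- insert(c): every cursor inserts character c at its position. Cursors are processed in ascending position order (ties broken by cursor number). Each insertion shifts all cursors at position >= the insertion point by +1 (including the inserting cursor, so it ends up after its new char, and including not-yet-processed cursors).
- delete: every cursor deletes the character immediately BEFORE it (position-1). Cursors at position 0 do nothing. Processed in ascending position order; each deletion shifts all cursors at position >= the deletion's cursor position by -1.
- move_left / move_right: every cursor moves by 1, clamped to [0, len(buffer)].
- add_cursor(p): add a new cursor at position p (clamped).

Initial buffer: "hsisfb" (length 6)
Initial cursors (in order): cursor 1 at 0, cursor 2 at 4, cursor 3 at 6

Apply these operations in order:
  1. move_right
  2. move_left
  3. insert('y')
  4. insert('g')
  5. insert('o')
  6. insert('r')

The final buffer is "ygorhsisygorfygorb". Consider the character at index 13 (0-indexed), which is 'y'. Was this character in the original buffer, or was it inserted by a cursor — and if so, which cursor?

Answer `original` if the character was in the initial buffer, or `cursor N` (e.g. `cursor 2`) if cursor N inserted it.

Answer: cursor 3

Derivation:
After op 1 (move_right): buffer="hsisfb" (len 6), cursors c1@1 c2@5 c3@6, authorship ......
After op 2 (move_left): buffer="hsisfb" (len 6), cursors c1@0 c2@4 c3@5, authorship ......
After op 3 (insert('y')): buffer="yhsisyfyb" (len 9), cursors c1@1 c2@6 c3@8, authorship 1....2.3.
After op 4 (insert('g')): buffer="yghsisygfygb" (len 12), cursors c1@2 c2@8 c3@11, authorship 11....22.33.
After op 5 (insert('o')): buffer="ygohsisygofygob" (len 15), cursors c1@3 c2@10 c3@14, authorship 111....222.333.
After op 6 (insert('r')): buffer="ygorhsisygorfygorb" (len 18), cursors c1@4 c2@12 c3@17, authorship 1111....2222.3333.
Authorship (.=original, N=cursor N): 1 1 1 1 . . . . 2 2 2 2 . 3 3 3 3 .
Index 13: author = 3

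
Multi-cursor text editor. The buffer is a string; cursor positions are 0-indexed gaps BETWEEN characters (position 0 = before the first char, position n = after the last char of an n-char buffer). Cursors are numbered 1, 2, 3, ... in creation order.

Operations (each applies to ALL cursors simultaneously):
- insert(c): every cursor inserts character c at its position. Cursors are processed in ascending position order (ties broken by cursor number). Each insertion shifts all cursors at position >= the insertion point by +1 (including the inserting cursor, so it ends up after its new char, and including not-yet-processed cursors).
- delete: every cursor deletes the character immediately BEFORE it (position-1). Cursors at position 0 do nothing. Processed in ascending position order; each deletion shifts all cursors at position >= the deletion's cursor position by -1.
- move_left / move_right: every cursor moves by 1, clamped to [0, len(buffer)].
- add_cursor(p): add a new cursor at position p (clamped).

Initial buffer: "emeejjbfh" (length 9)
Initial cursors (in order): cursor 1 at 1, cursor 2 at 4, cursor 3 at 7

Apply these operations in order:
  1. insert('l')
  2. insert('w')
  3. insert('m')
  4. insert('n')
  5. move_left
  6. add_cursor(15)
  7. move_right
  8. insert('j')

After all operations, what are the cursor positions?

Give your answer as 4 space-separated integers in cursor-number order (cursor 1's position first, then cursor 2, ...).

After op 1 (insert('l')): buffer="elmeeljjblfh" (len 12), cursors c1@2 c2@6 c3@10, authorship .1...2...3..
After op 2 (insert('w')): buffer="elwmeelwjjblwfh" (len 15), cursors c1@3 c2@8 c3@13, authorship .11...22...33..
After op 3 (insert('m')): buffer="elwmmeelwmjjblwmfh" (len 18), cursors c1@4 c2@10 c3@16, authorship .111...222...333..
After op 4 (insert('n')): buffer="elwmnmeelwmnjjblwmnfh" (len 21), cursors c1@5 c2@12 c3@19, authorship .1111...2222...3333..
After op 5 (move_left): buffer="elwmnmeelwmnjjblwmnfh" (len 21), cursors c1@4 c2@11 c3@18, authorship .1111...2222...3333..
After op 6 (add_cursor(15)): buffer="elwmnmeelwmnjjblwmnfh" (len 21), cursors c1@4 c2@11 c4@15 c3@18, authorship .1111...2222...3333..
After op 7 (move_right): buffer="elwmnmeelwmnjjblwmnfh" (len 21), cursors c1@5 c2@12 c4@16 c3@19, authorship .1111...2222...3333..
After op 8 (insert('j')): buffer="elwmnjmeelwmnjjjbljwmnjfh" (len 25), cursors c1@6 c2@14 c4@19 c3@23, authorship .11111...22222...343333..

Answer: 6 14 23 19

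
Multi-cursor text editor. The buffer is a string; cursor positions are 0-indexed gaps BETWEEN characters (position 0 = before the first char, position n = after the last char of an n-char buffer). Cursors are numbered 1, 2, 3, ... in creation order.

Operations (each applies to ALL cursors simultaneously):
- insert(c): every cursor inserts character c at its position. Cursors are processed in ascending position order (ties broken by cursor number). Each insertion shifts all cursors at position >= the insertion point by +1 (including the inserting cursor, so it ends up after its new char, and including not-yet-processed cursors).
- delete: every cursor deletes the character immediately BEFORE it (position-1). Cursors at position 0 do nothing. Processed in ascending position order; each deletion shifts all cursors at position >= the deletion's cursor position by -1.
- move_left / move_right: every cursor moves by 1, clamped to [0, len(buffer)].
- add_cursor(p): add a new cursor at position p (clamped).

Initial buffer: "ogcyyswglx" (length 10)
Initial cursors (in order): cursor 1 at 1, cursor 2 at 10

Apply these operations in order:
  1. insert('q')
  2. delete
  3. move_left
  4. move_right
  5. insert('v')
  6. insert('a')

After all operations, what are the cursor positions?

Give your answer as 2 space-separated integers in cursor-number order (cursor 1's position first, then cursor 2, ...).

After op 1 (insert('q')): buffer="oqgcyyswglxq" (len 12), cursors c1@2 c2@12, authorship .1.........2
After op 2 (delete): buffer="ogcyyswglx" (len 10), cursors c1@1 c2@10, authorship ..........
After op 3 (move_left): buffer="ogcyyswglx" (len 10), cursors c1@0 c2@9, authorship ..........
After op 4 (move_right): buffer="ogcyyswglx" (len 10), cursors c1@1 c2@10, authorship ..........
After op 5 (insert('v')): buffer="ovgcyyswglxv" (len 12), cursors c1@2 c2@12, authorship .1.........2
After op 6 (insert('a')): buffer="ovagcyyswglxva" (len 14), cursors c1@3 c2@14, authorship .11.........22

Answer: 3 14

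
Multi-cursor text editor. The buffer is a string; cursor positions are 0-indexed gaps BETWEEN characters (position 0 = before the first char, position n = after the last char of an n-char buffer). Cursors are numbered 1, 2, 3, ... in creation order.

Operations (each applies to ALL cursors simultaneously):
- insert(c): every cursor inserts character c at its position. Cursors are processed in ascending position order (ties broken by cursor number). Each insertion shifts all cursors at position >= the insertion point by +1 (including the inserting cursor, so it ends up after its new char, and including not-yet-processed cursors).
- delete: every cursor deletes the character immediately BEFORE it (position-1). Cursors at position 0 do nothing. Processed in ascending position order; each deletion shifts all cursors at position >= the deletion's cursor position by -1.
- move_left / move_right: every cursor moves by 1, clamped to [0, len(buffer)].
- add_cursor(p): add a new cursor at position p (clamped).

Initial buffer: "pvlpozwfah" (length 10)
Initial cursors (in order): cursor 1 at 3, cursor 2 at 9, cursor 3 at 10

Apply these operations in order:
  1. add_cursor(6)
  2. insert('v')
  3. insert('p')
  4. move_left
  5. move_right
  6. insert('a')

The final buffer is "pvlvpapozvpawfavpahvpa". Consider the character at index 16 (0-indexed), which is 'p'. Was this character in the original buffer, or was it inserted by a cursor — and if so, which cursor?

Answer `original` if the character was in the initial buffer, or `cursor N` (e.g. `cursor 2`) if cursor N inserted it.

Answer: cursor 2

Derivation:
After op 1 (add_cursor(6)): buffer="pvlpozwfah" (len 10), cursors c1@3 c4@6 c2@9 c3@10, authorship ..........
After op 2 (insert('v')): buffer="pvlvpozvwfavhv" (len 14), cursors c1@4 c4@8 c2@12 c3@14, authorship ...1...4...2.3
After op 3 (insert('p')): buffer="pvlvppozvpwfavphvp" (len 18), cursors c1@5 c4@10 c2@15 c3@18, authorship ...11...44...22.33
After op 4 (move_left): buffer="pvlvppozvpwfavphvp" (len 18), cursors c1@4 c4@9 c2@14 c3@17, authorship ...11...44...22.33
After op 5 (move_right): buffer="pvlvppozvpwfavphvp" (len 18), cursors c1@5 c4@10 c2@15 c3@18, authorship ...11...44...22.33
After op 6 (insert('a')): buffer="pvlvpapozvpawfavpahvpa" (len 22), cursors c1@6 c4@12 c2@18 c3@22, authorship ...111...444...222.333
Authorship (.=original, N=cursor N): . . . 1 1 1 . . . 4 4 4 . . . 2 2 2 . 3 3 3
Index 16: author = 2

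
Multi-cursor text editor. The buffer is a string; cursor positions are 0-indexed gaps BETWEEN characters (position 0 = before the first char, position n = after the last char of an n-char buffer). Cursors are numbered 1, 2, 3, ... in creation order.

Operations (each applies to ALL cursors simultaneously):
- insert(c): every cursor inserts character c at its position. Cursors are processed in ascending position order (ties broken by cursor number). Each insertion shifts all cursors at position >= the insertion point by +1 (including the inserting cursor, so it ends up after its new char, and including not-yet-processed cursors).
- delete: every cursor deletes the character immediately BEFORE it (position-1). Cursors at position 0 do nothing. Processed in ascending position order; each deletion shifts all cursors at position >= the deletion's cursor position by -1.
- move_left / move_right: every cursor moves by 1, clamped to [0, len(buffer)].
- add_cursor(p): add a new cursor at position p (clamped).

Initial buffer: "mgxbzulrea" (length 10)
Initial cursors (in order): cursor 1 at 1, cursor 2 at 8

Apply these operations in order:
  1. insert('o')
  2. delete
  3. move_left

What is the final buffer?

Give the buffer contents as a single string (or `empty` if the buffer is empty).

After op 1 (insert('o')): buffer="mogxbzulroea" (len 12), cursors c1@2 c2@10, authorship .1.......2..
After op 2 (delete): buffer="mgxbzulrea" (len 10), cursors c1@1 c2@8, authorship ..........
After op 3 (move_left): buffer="mgxbzulrea" (len 10), cursors c1@0 c2@7, authorship ..........

Answer: mgxbzulrea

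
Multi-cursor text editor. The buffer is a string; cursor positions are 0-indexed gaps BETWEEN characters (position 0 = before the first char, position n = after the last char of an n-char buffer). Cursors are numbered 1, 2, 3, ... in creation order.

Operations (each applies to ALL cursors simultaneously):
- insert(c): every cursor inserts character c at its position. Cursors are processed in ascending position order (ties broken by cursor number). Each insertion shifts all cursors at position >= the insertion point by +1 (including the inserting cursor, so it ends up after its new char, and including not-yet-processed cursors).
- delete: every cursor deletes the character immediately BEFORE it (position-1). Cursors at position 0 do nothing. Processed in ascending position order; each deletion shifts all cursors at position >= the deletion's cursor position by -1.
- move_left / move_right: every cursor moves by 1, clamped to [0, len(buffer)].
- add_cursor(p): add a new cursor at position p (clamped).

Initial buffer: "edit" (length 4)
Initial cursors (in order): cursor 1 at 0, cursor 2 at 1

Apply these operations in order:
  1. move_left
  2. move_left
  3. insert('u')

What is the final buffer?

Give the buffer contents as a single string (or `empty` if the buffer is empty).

After op 1 (move_left): buffer="edit" (len 4), cursors c1@0 c2@0, authorship ....
After op 2 (move_left): buffer="edit" (len 4), cursors c1@0 c2@0, authorship ....
After op 3 (insert('u')): buffer="uuedit" (len 6), cursors c1@2 c2@2, authorship 12....

Answer: uuedit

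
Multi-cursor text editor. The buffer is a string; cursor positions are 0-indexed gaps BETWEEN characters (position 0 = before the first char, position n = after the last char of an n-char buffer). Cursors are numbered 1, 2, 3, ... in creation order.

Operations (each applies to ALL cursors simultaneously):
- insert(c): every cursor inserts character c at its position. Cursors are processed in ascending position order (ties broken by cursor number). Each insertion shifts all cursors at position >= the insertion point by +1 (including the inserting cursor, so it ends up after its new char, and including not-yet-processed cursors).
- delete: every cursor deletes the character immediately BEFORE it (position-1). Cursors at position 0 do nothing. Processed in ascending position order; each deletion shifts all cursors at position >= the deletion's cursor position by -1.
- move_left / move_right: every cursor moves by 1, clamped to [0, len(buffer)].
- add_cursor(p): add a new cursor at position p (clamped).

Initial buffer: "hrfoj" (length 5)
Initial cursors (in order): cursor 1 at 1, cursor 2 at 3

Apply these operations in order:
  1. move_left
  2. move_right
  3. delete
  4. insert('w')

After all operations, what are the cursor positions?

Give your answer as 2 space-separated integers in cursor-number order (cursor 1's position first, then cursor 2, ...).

After op 1 (move_left): buffer="hrfoj" (len 5), cursors c1@0 c2@2, authorship .....
After op 2 (move_right): buffer="hrfoj" (len 5), cursors c1@1 c2@3, authorship .....
After op 3 (delete): buffer="roj" (len 3), cursors c1@0 c2@1, authorship ...
After op 4 (insert('w')): buffer="wrwoj" (len 5), cursors c1@1 c2@3, authorship 1.2..

Answer: 1 3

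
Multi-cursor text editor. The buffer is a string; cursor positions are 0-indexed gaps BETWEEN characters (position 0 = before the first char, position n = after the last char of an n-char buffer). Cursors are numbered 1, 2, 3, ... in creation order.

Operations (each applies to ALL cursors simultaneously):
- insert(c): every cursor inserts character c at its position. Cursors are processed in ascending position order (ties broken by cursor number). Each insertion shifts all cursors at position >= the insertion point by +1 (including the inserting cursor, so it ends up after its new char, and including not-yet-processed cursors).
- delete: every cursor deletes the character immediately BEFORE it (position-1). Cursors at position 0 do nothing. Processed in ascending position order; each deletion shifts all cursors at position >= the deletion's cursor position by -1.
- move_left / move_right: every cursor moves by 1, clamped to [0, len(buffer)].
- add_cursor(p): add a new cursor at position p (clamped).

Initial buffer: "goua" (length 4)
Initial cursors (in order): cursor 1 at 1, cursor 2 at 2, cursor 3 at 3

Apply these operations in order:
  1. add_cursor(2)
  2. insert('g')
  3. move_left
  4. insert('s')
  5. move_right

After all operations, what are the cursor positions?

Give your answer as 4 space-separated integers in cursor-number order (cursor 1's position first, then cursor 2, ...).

Answer: 3 8 11 8

Derivation:
After op 1 (add_cursor(2)): buffer="goua" (len 4), cursors c1@1 c2@2 c4@2 c3@3, authorship ....
After op 2 (insert('g')): buffer="ggogguga" (len 8), cursors c1@2 c2@5 c4@5 c3@7, authorship .1.24.3.
After op 3 (move_left): buffer="ggogguga" (len 8), cursors c1@1 c2@4 c4@4 c3@6, authorship .1.24.3.
After op 4 (insert('s')): buffer="gsgogssgusga" (len 12), cursors c1@2 c2@7 c4@7 c3@10, authorship .11.2244.33.
After op 5 (move_right): buffer="gsgogssgusga" (len 12), cursors c1@3 c2@8 c4@8 c3@11, authorship .11.2244.33.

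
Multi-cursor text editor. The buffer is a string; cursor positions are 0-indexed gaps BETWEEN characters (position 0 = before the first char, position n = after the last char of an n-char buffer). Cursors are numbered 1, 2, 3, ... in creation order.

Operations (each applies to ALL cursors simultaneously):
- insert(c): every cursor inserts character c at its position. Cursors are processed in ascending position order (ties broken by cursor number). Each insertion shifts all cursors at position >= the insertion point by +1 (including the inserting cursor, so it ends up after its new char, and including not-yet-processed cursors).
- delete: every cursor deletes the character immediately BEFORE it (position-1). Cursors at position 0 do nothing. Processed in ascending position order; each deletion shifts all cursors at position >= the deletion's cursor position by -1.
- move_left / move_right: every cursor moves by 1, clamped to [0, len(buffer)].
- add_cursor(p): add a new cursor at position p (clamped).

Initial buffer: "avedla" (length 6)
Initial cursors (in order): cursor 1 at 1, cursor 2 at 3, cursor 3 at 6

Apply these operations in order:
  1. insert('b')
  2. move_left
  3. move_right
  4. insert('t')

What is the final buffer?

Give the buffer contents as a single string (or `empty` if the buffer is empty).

Answer: abtvebtdlabt

Derivation:
After op 1 (insert('b')): buffer="abvebdlab" (len 9), cursors c1@2 c2@5 c3@9, authorship .1..2...3
After op 2 (move_left): buffer="abvebdlab" (len 9), cursors c1@1 c2@4 c3@8, authorship .1..2...3
After op 3 (move_right): buffer="abvebdlab" (len 9), cursors c1@2 c2@5 c3@9, authorship .1..2...3
After op 4 (insert('t')): buffer="abtvebtdlabt" (len 12), cursors c1@3 c2@7 c3@12, authorship .11..22...33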